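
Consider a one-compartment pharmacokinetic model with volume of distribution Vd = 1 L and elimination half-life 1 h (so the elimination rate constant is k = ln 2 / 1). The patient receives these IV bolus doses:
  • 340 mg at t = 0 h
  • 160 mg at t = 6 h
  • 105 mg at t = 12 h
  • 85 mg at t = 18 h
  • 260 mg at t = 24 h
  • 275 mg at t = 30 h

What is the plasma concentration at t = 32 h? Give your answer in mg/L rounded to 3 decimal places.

k = ln 2 / 1 = 0.69315 per h
Dose 1 (340 mg at t=0 h): 340·exp(−0.69315·32) = 0.000 mg/L
Dose 2 (160 mg at t=6 h): 160·exp(−0.69315·26) = 0.000 mg/L
Dose 3 (105 mg at t=12 h): 105·exp(−0.69315·20) = 0.000 mg/L
Dose 4 (85 mg at t=18 h): 85·exp(−0.69315·14) = 0.005 mg/L
Dose 5 (260 mg at t=24 h): 260·exp(−0.69315·8) = 1.016 mg/L
Dose 6 (275 mg at t=30 h): 275·exp(−0.69315·2) = 68.750 mg/L
C(32) = 0.000 + 0.000 + 0.000 + 0.005 + 1.016 + 68.750 = 69.771 mg/L

69.771 mg/L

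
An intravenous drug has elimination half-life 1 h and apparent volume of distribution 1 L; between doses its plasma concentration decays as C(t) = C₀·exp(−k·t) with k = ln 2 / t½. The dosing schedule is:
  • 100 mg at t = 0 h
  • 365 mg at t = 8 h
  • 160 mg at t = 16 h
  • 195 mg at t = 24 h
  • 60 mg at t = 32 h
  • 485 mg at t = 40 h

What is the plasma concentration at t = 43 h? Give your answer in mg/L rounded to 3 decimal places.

k = ln 2 / 1 = 0.69315 per h
Dose 1 (100 mg at t=0 h): 100·exp(−0.69315·43) = 0.000 mg/L
Dose 2 (365 mg at t=8 h): 365·exp(−0.69315·35) = 0.000 mg/L
Dose 3 (160 mg at t=16 h): 160·exp(−0.69315·27) = 0.000 mg/L
Dose 4 (195 mg at t=24 h): 195·exp(−0.69315·19) = 0.000 mg/L
Dose 5 (60 mg at t=32 h): 60·exp(−0.69315·11) = 0.029 mg/L
Dose 6 (485 mg at t=40 h): 485·exp(−0.69315·3) = 60.625 mg/L
C(43) = 0.000 + 0.000 + 0.000 + 0.000 + 0.029 + 60.625 = 60.655 mg/L

60.655 mg/L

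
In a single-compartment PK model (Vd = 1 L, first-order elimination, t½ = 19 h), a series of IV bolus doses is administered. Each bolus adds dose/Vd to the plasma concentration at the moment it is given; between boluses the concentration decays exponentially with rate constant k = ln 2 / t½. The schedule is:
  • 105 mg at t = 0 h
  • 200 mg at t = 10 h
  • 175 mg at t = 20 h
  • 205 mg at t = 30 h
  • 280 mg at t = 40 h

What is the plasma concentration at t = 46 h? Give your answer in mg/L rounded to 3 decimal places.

k = ln 2 / 19 = 0.03648 per h
Dose 1 (105 mg at t=0 h): 105·exp(−0.03648·46) = 19.606 mg/L
Dose 2 (200 mg at t=10 h): 200·exp(−0.03648·36) = 53.785 mg/L
Dose 3 (175 mg at t=20 h): 175·exp(−0.03648·26) = 67.780 mg/L
Dose 4 (205 mg at t=30 h): 205·exp(−0.03648·16) = 114.355 mg/L
Dose 5 (280 mg at t=40 h): 280·exp(−0.03648·6) = 224.955 mg/L
C(46) = 19.606 + 53.785 + 67.780 + 114.355 + 224.955 = 480.480 mg/L

480.480 mg/L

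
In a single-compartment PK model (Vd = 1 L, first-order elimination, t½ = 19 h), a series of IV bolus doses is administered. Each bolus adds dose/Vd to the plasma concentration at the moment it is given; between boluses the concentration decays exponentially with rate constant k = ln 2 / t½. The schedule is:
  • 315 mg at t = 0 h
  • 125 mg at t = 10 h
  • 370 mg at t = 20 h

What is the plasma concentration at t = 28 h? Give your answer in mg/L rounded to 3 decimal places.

454.587 mg/L

k = ln 2 / 19 = 0.03648 per h
Dose 1 (315 mg at t=0 h): 315·exp(−0.03648·28) = 113.419 mg/L
Dose 2 (125 mg at t=10 h): 125·exp(−0.03648·18) = 64.822 mg/L
Dose 3 (370 mg at t=20 h): 370·exp(−0.03648·8) = 276.345 mg/L
C(28) = 113.419 + 64.822 + 276.345 = 454.587 mg/L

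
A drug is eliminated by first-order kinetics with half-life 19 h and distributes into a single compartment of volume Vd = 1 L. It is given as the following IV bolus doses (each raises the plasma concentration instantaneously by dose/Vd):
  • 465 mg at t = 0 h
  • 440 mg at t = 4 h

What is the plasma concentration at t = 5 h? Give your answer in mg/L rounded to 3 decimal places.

811.704 mg/L

k = ln 2 / 19 = 0.03648 per h
Dose 1 (465 mg at t=0 h): 465·exp(−0.03648·5) = 387.467 mg/L
Dose 2 (440 mg at t=4 h): 440·exp(−0.03648·1) = 424.237 mg/L
C(5) = 387.467 + 424.237 = 811.704 mg/L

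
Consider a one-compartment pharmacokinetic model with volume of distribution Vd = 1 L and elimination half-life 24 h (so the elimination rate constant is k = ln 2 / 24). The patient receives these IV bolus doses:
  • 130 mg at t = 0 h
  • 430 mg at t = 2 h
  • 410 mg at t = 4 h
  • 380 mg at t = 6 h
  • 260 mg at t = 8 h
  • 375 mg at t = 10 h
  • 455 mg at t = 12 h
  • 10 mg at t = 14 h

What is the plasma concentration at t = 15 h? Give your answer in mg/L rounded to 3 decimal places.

k = ln 2 / 24 = 0.02888 per h
Dose 1 (130 mg at t=0 h): 130·exp(−0.02888·15) = 84.295 mg/L
Dose 2 (430 mg at t=2 h): 430·exp(−0.02888·13) = 295.400 mg/L
Dose 3 (410 mg at t=4 h): 410·exp(−0.02888·11) = 298.409 mg/L
Dose 4 (380 mg at t=6 h): 380·exp(−0.02888·9) = 293.020 mg/L
Dose 5 (260 mg at t=8 h): 260·exp(−0.02888·7) = 212.409 mg/L
Dose 6 (375 mg at t=10 h): 375·exp(−0.02888·5) = 324.576 mg/L
Dose 7 (455 mg at t=12 h): 455·exp(−0.02888·3) = 417.237 mg/L
Dose 8 (10 mg at t=14 h): 10·exp(−0.02888·1) = 9.715 mg/L
C(15) = 84.295 + 295.400 + 298.409 + 293.020 + 212.409 + 324.576 + 417.237 + 9.715 = 1935.061 mg/L

1935.061 mg/L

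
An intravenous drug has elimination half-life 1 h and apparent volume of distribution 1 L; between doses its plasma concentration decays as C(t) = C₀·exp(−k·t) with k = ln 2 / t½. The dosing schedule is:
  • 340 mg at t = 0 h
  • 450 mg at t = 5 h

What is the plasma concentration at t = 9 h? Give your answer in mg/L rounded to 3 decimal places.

k = ln 2 / 1 = 0.69315 per h
Dose 1 (340 mg at t=0 h): 340·exp(−0.69315·9) = 0.664 mg/L
Dose 2 (450 mg at t=5 h): 450·exp(−0.69315·4) = 28.125 mg/L
C(9) = 0.664 + 28.125 = 28.789 mg/L

28.789 mg/L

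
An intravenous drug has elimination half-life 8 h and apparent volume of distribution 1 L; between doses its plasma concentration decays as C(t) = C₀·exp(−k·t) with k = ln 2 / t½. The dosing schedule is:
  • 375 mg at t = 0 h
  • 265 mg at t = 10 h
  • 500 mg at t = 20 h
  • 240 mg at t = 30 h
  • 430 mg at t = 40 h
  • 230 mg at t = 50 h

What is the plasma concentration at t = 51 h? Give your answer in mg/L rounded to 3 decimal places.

461.794 mg/L

k = ln 2 / 8 = 0.08664 per h
Dose 1 (375 mg at t=0 h): 375·exp(−0.08664·51) = 4.518 mg/L
Dose 2 (265 mg at t=10 h): 265·exp(−0.08664·41) = 7.594 mg/L
Dose 3 (500 mg at t=20 h): 500·exp(−0.08664·31) = 34.078 mg/L
Dose 4 (240 mg at t=30 h): 240·exp(−0.08664·21) = 38.905 mg/L
Dose 5 (430 mg at t=40 h): 430·exp(−0.08664·11) = 165.788 mg/L
Dose 6 (230 mg at t=50 h): 230·exp(−0.08664·1) = 210.911 mg/L
C(51) = 4.518 + 7.594 + 34.078 + 38.905 + 165.788 + 210.911 = 461.794 mg/L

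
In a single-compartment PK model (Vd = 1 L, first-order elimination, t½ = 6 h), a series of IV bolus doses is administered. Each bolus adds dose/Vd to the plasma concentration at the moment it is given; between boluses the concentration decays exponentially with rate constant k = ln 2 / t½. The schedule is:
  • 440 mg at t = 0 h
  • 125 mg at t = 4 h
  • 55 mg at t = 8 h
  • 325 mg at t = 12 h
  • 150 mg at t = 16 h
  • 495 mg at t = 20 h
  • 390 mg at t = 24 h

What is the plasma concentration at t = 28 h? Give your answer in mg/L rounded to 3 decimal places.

k = ln 2 / 6 = 0.11552 per h
Dose 1 (440 mg at t=0 h): 440·exp(−0.11552·28) = 17.324 mg/L
Dose 2 (125 mg at t=4 h): 125·exp(−0.11552·24) = 7.812 mg/L
Dose 3 (55 mg at t=8 h): 55·exp(−0.11552·20) = 5.457 mg/L
Dose 4 (325 mg at t=12 h): 325·exp(−0.11552·16) = 51.184 mg/L
Dose 5 (150 mg at t=16 h): 150·exp(−0.11552·12) = 37.500 mg/L
Dose 6 (495 mg at t=20 h): 495·exp(−0.11552·8) = 196.441 mg/L
Dose 7 (390 mg at t=24 h): 390·exp(−0.11552·4) = 245.685 mg/L
C(28) = 17.324 + 7.812 + 5.457 + 51.184 + 37.500 + 196.441 + 245.685 = 561.403 mg/L

561.403 mg/L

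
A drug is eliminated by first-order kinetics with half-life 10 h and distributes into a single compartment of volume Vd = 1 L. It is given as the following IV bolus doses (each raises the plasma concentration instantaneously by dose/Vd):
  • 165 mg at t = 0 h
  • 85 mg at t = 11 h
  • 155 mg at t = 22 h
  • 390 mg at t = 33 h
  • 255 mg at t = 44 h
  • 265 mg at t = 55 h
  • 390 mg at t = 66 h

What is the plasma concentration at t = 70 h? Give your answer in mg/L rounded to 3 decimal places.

k = ln 2 / 10 = 0.06931 per h
Dose 1 (165 mg at t=0 h): 165·exp(−0.06931·70) = 1.289 mg/L
Dose 2 (85 mg at t=11 h): 85·exp(−0.06931·59) = 1.423 mg/L
Dose 3 (155 mg at t=22 h): 155·exp(−0.06931·48) = 5.564 mg/L
Dose 4 (390 mg at t=33 h): 390·exp(−0.06931·37) = 30.009 mg/L
Dose 5 (255 mg at t=44 h): 255·exp(−0.06931·26) = 42.059 mg/L
Dose 6 (265 mg at t=55 h): 265·exp(−0.06931·15) = 93.692 mg/L
Dose 7 (390 mg at t=66 h): 390·exp(−0.06931·4) = 295.565 mg/L
C(70) = 1.289 + 1.423 + 5.564 + 30.009 + 42.059 + 93.692 + 295.565 = 469.601 mg/L

469.601 mg/L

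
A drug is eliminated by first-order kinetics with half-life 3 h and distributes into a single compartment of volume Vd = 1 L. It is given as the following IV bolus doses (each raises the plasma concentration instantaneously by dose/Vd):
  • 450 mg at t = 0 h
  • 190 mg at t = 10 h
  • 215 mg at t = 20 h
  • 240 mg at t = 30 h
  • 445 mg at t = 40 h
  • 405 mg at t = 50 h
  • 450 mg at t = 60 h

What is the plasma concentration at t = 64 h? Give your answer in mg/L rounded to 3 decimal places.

k = ln 2 / 3 = 0.23105 per h
Dose 1 (450 mg at t=0 h): 450·exp(−0.23105·64) = 0.000 mg/L
Dose 2 (190 mg at t=10 h): 190·exp(−0.23105·54) = 0.001 mg/L
Dose 3 (215 mg at t=20 h): 215·exp(−0.23105·44) = 0.008 mg/L
Dose 4 (240 mg at t=30 h): 240·exp(−0.23105·34) = 0.093 mg/L
Dose 5 (445 mg at t=40 h): 445·exp(−0.23105·24) = 1.738 mg/L
Dose 6 (405 mg at t=50 h): 405·exp(−0.23105·14) = 15.946 mg/L
Dose 7 (450 mg at t=60 h): 450·exp(−0.23105·4) = 178.583 mg/L
C(64) = 0.000 + 0.001 + 0.008 + 0.093 + 1.738 + 15.946 + 178.583 = 196.369 mg/L

196.369 mg/L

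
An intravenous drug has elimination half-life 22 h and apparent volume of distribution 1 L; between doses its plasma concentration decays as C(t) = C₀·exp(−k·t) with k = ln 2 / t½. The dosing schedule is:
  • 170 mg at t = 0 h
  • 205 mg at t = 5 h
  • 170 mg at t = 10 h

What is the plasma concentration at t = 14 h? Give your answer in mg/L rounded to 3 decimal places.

413.622 mg/L

k = ln 2 / 22 = 0.03151 per h
Dose 1 (170 mg at t=0 h): 170·exp(−0.03151·14) = 109.367 mg/L
Dose 2 (205 mg at t=5 h): 205·exp(−0.03151·9) = 154.385 mg/L
Dose 3 (170 mg at t=10 h): 170·exp(−0.03151·4) = 149.871 mg/L
C(14) = 109.367 + 154.385 + 149.871 = 413.622 mg/L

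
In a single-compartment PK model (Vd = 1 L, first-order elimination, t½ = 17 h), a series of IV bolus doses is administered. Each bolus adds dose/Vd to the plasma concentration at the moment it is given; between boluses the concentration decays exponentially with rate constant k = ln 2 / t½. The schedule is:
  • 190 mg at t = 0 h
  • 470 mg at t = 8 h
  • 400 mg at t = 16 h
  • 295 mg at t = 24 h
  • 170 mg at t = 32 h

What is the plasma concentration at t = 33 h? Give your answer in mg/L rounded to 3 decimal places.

786.664 mg/L

k = ln 2 / 17 = 0.04077 per h
Dose 1 (190 mg at t=0 h): 190·exp(−0.04077·33) = 49.477 mg/L
Dose 2 (470 mg at t=8 h): 470·exp(−0.04077·25) = 169.593 mg/L
Dose 3 (400 mg at t=16 h): 400·exp(−0.04077·17) = 200.000 mg/L
Dose 4 (295 mg at t=24 h): 295·exp(−0.04077·9) = 204.387 mg/L
Dose 5 (170 mg at t=32 h): 170·exp(−0.04077·1) = 163.208 mg/L
C(33) = 49.477 + 169.593 + 200.000 + 204.387 + 163.208 = 786.664 mg/L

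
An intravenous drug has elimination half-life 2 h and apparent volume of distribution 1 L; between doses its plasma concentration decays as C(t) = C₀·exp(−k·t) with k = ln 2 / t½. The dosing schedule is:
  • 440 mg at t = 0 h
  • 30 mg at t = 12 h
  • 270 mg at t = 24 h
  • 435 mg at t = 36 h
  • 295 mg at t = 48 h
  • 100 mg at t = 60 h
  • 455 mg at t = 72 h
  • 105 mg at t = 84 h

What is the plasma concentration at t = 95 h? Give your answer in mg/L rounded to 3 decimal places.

2.478 mg/L

k = ln 2 / 2 = 0.34657 per h
Dose 1 (440 mg at t=0 h): 440·exp(−0.34657·95) = 0.000 mg/L
Dose 2 (30 mg at t=12 h): 30·exp(−0.34657·83) = 0.000 mg/L
Dose 3 (270 mg at t=24 h): 270·exp(−0.34657·71) = 0.000 mg/L
Dose 4 (435 mg at t=36 h): 435·exp(−0.34657·59) = 0.000 mg/L
Dose 5 (295 mg at t=48 h): 295·exp(−0.34657·47) = 0.000 mg/L
Dose 6 (100 mg at t=60 h): 100·exp(−0.34657·35) = 0.001 mg/L
Dose 7 (455 mg at t=72 h): 455·exp(−0.34657·23) = 0.157 mg/L
Dose 8 (105 mg at t=84 h): 105·exp(−0.34657·11) = 2.320 mg/L
C(95) = 0.000 + 0.000 + 0.000 + 0.000 + 0.000 + 0.001 + 0.157 + 2.320 = 2.478 mg/L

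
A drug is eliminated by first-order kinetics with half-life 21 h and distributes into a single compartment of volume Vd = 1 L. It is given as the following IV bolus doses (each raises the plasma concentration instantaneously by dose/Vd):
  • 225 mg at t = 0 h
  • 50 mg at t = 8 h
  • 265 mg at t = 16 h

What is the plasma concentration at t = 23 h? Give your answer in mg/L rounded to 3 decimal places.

k = ln 2 / 21 = 0.03301 per h
Dose 1 (225 mg at t=0 h): 225·exp(−0.03301·23) = 105.313 mg/L
Dose 2 (50 mg at t=8 h): 50·exp(−0.03301·15) = 30.475 mg/L
Dose 3 (265 mg at t=16 h): 265·exp(−0.03301·7) = 210.331 mg/L
C(23) = 105.313 + 30.475 + 210.331 = 346.119 mg/L

346.119 mg/L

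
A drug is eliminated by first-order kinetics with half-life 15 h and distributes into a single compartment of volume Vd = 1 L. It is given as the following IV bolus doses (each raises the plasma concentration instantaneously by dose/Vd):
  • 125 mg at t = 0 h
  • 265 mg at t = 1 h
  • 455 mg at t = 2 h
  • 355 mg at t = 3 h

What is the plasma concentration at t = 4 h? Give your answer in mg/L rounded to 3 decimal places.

k = ln 2 / 15 = 0.04621 per h
Dose 1 (125 mg at t=0 h): 125·exp(−0.04621·4) = 103.905 mg/L
Dose 2 (265 mg at t=1 h): 265·exp(−0.04621·3) = 230.696 mg/L
Dose 3 (455 mg at t=2 h): 455·exp(−0.04621·2) = 414.834 mg/L
Dose 4 (355 mg at t=3 h): 355·exp(−0.04621·1) = 338.969 mg/L
C(4) = 103.905 + 230.696 + 414.834 + 338.969 = 1088.403 mg/L

1088.403 mg/L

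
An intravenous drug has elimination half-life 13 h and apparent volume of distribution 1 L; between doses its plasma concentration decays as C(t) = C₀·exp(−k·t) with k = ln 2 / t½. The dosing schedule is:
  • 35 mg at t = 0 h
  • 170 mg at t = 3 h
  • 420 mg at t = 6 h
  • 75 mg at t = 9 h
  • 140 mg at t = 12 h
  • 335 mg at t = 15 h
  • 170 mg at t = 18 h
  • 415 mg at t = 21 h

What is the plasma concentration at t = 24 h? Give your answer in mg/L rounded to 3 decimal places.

k = ln 2 / 13 = 0.05332 per h
Dose 1 (35 mg at t=0 h): 35·exp(−0.05332·24) = 9.735 mg/L
Dose 2 (170 mg at t=3 h): 170·exp(−0.05332·21) = 55.484 mg/L
Dose 3 (420 mg at t=6 h): 420·exp(−0.05332·18) = 160.856 mg/L
Dose 4 (75 mg at t=9 h): 75·exp(−0.05332·15) = 33.707 mg/L
Dose 5 (140 mg at t=12 h): 140·exp(−0.05332·12) = 73.834 mg/L
Dose 6 (335 mg at t=15 h): 335·exp(−0.05332·9) = 207.319 mg/L
Dose 7 (170 mg at t=18 h): 170·exp(−0.05332·6) = 123.456 mg/L
Dose 8 (415 mg at t=21 h): 415·exp(−0.05332·3) = 353.655 mg/L
C(24) = 9.735 + 55.484 + 160.856 + 33.707 + 73.834 + 207.319 + 123.456 + 353.655 = 1018.046 mg/L

1018.046 mg/L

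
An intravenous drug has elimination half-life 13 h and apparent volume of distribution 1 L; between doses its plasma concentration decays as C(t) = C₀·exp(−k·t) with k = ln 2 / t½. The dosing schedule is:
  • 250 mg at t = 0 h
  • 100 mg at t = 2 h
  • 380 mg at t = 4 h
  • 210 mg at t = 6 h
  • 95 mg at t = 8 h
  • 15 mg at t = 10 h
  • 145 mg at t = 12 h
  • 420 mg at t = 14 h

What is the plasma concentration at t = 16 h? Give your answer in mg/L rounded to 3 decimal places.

k = ln 2 / 13 = 0.05332 per h
Dose 1 (250 mg at t=0 h): 250·exp(−0.05332·16) = 106.523 mg/L
Dose 2 (100 mg at t=2 h): 100·exp(−0.05332·14) = 47.404 mg/L
Dose 3 (380 mg at t=4 h): 380·exp(−0.05332·12) = 200.406 mg/L
Dose 4 (210 mg at t=6 h): 210·exp(−0.05332·10) = 123.213 mg/L
Dose 5 (95 mg at t=8 h): 95·exp(−0.05332·8) = 62.012 mg/L
Dose 6 (15 mg at t=10 h): 15·exp(−0.05332·6) = 10.893 mg/L
Dose 7 (145 mg at t=12 h): 145·exp(−0.05332·4) = 117.150 mg/L
Dose 8 (420 mg at t=14 h): 420·exp(−0.05332·2) = 377.517 mg/L
C(16) = 106.523 + 47.404 + 200.406 + 123.213 + 62.012 + 10.893 + 117.150 + 377.517 = 1045.118 mg/L

1045.118 mg/L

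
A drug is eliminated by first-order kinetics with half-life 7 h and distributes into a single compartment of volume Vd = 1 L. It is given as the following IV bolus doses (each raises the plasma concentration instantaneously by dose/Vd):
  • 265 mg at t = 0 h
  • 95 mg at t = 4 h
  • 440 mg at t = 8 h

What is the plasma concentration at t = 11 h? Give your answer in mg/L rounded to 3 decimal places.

k = ln 2 / 7 = 0.09902 per h
Dose 1 (265 mg at t=0 h): 265·exp(−0.09902·11) = 89.166 mg/L
Dose 2 (95 mg at t=4 h): 95·exp(−0.09902·7) = 47.500 mg/L
Dose 3 (440 mg at t=8 h): 440·exp(−0.09902·3) = 326.919 mg/L
C(11) = 89.166 + 47.500 + 326.919 = 463.585 mg/L

463.585 mg/L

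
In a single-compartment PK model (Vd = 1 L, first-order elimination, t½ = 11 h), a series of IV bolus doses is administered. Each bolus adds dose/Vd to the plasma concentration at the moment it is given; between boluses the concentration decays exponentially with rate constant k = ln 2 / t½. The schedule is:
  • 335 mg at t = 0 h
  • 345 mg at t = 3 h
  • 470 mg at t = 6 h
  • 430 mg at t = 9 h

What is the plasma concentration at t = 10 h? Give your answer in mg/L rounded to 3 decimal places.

1169.370 mg/L

k = ln 2 / 11 = 0.06301 per h
Dose 1 (335 mg at t=0 h): 335·exp(−0.06301·10) = 178.394 mg/L
Dose 2 (345 mg at t=3 h): 345·exp(−0.06301·7) = 221.950 mg/L
Dose 3 (470 mg at t=6 h): 470·exp(−0.06301·4) = 365.285 mg/L
Dose 4 (430 mg at t=9 h): 430·exp(−0.06301·1) = 403.740 mg/L
C(10) = 178.394 + 221.950 + 365.285 + 403.740 = 1169.370 mg/L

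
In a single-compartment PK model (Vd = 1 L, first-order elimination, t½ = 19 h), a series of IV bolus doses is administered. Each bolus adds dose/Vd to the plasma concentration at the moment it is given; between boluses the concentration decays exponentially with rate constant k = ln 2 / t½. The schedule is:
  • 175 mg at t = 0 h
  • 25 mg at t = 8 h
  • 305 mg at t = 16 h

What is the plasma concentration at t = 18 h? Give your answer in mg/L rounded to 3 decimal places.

k = ln 2 / 19 = 0.03648 per h
Dose 1 (175 mg at t=0 h): 175·exp(−0.03648·18) = 90.751 mg/L
Dose 2 (25 mg at t=8 h): 25·exp(−0.03648·10) = 17.358 mg/L
Dose 3 (305 mg at t=16 h): 305·exp(−0.03648·2) = 283.539 mg/L
C(18) = 90.751 + 17.358 + 283.539 = 391.648 mg/L

391.648 mg/L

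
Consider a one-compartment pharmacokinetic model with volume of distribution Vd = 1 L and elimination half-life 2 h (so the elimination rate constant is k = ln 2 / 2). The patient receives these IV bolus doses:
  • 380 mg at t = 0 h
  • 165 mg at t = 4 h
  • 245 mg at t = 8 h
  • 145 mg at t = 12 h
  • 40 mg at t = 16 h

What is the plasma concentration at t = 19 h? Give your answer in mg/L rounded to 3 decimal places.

33.809 mg/L

k = ln 2 / 2 = 0.34657 per h
Dose 1 (380 mg at t=0 h): 380·exp(−0.34657·19) = 0.525 mg/L
Dose 2 (165 mg at t=4 h): 165·exp(−0.34657·15) = 0.912 mg/L
Dose 3 (245 mg at t=8 h): 245·exp(−0.34657·11) = 5.414 mg/L
Dose 4 (145 mg at t=12 h): 145·exp(−0.34657·7) = 12.816 mg/L
Dose 5 (40 mg at t=16 h): 40·exp(−0.34657·3) = 14.142 mg/L
C(19) = 0.525 + 0.912 + 5.414 + 12.816 + 14.142 = 33.809 mg/L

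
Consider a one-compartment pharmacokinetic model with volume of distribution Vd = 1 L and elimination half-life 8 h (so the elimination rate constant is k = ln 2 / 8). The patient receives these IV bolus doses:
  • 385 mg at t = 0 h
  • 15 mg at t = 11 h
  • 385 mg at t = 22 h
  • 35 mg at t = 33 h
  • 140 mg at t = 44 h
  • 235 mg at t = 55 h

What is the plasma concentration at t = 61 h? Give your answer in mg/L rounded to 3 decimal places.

190.188 mg/L

k = ln 2 / 8 = 0.08664 per h
Dose 1 (385 mg at t=0 h): 385·exp(−0.08664·61) = 1.950 mg/L
Dose 2 (15 mg at t=11 h): 15·exp(−0.08664·50) = 0.197 mg/L
Dose 3 (385 mg at t=22 h): 385·exp(−0.08664·39) = 13.120 mg/L
Dose 4 (35 mg at t=33 h): 35·exp(−0.08664·28) = 3.094 mg/L
Dose 5 (140 mg at t=44 h): 140·exp(−0.08664·17) = 32.095 mg/L
Dose 6 (235 mg at t=55 h): 235·exp(−0.08664·6) = 139.732 mg/L
C(61) = 1.950 + 0.197 + 13.120 + 3.094 + 32.095 + 139.732 = 190.188 mg/L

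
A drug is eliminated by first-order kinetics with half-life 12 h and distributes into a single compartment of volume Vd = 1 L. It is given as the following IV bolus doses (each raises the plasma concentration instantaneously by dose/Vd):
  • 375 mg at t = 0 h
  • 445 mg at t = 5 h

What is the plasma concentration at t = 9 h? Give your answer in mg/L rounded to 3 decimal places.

k = ln 2 / 12 = 0.05776 per h
Dose 1 (375 mg at t=0 h): 375·exp(−0.05776·9) = 222.976 mg/L
Dose 2 (445 mg at t=5 h): 445·exp(−0.05776·4) = 353.197 mg/L
C(9) = 222.976 + 353.197 = 576.173 mg/L

576.173 mg/L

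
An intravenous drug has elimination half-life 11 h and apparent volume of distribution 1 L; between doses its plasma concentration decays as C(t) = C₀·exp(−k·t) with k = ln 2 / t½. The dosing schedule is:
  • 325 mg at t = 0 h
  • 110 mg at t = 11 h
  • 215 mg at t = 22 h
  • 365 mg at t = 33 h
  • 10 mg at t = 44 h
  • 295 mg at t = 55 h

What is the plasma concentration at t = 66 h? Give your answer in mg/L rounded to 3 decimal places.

k = ln 2 / 11 = 0.06301 per h
Dose 1 (325 mg at t=0 h): 325·exp(−0.06301·66) = 5.078 mg/L
Dose 2 (110 mg at t=11 h): 110·exp(−0.06301·55) = 3.438 mg/L
Dose 3 (215 mg at t=22 h): 215·exp(−0.06301·44) = 13.437 mg/L
Dose 4 (365 mg at t=33 h): 365·exp(−0.06301·33) = 45.625 mg/L
Dose 5 (10 mg at t=44 h): 10·exp(−0.06301·22) = 2.500 mg/L
Dose 6 (295 mg at t=55 h): 295·exp(−0.06301·11) = 147.500 mg/L
C(66) = 5.078 + 3.438 + 13.437 + 45.625 + 2.500 + 147.500 = 217.578 mg/L

217.578 mg/L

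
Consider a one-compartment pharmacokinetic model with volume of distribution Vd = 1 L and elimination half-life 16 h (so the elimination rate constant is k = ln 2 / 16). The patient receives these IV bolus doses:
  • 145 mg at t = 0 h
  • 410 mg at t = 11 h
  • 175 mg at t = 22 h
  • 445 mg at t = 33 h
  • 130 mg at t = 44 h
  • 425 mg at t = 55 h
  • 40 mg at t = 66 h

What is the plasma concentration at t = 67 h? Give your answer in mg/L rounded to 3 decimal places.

k = ln 2 / 16 = 0.04332 per h
Dose 1 (145 mg at t=0 h): 145·exp(−0.04332·67) = 7.958 mg/L
Dose 2 (410 mg at t=11 h): 410·exp(−0.04332·56) = 36.239 mg/L
Dose 3 (175 mg at t=22 h): 175·exp(−0.04332·45) = 24.911 mg/L
Dose 4 (445 mg at t=33 h): 445·exp(−0.04332·34) = 102.017 mg/L
Dose 5 (130 mg at t=44 h): 130·exp(−0.04332·23) = 47.997 mg/L
Dose 6 (425 mg at t=55 h): 425·exp(−0.04332·12) = 252.707 mg/L
Dose 7 (40 mg at t=66 h): 40·exp(−0.04332·1) = 38.304 mg/L
C(67) = 7.958 + 36.239 + 24.911 + 102.017 + 47.997 + 252.707 + 38.304 = 510.132 mg/L

510.132 mg/L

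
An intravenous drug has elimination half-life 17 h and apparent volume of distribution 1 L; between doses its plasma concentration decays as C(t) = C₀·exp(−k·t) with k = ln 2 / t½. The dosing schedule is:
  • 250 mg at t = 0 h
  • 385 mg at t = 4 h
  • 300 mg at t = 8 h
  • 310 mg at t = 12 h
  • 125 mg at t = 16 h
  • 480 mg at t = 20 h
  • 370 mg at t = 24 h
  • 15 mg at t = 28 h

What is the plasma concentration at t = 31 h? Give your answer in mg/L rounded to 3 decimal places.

1124.717 mg/L

k = ln 2 / 17 = 0.04077 per h
Dose 1 (250 mg at t=0 h): 250·exp(−0.04077·31) = 70.632 mg/L
Dose 2 (385 mg at t=4 h): 385·exp(−0.04077·27) = 128.043 mg/L
Dose 3 (300 mg at t=8 h): 300·exp(−0.04077·23) = 117.448 mg/L
Dose 4 (310 mg at t=12 h): 310·exp(−0.04077·19) = 142.862 mg/L
Dose 5 (125 mg at t=16 h): 125·exp(−0.04077·15) = 67.810 mg/L
Dose 6 (480 mg at t=20 h): 480·exp(−0.04077·11) = 306.519 mg/L
Dose 7 (370 mg at t=24 h): 370·exp(−0.04077·7) = 278.130 mg/L
Dose 8 (15 mg at t=28 h): 15·exp(−0.04077·3) = 13.273 mg/L
C(31) = 70.632 + 128.043 + 117.448 + 142.862 + 67.810 + 306.519 + 278.130 + 13.273 = 1124.717 mg/L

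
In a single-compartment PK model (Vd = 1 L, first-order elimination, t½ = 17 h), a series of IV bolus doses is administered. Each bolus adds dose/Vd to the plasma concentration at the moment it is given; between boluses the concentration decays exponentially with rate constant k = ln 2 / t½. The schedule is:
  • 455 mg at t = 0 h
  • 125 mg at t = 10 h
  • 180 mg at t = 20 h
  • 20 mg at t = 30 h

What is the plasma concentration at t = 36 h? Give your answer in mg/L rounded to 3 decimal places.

257.550 mg/L

k = ln 2 / 17 = 0.04077 per h
Dose 1 (455 mg at t=0 h): 455·exp(−0.04077·36) = 104.842 mg/L
Dose 2 (125 mg at t=10 h): 125·exp(−0.04077·26) = 43.302 mg/L
Dose 3 (180 mg at t=20 h): 180·exp(−0.04077·16) = 93.745 mg/L
Dose 4 (20 mg at t=30 h): 20·exp(−0.04077·6) = 15.660 mg/L
C(36) = 104.842 + 43.302 + 93.745 + 15.660 = 257.550 mg/L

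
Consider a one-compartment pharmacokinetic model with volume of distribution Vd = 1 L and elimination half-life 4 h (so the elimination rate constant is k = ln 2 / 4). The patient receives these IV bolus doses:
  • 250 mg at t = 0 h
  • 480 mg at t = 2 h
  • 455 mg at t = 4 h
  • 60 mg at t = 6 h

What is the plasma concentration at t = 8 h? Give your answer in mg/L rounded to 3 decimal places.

502.132 mg/L

k = ln 2 / 4 = 0.17329 per h
Dose 1 (250 mg at t=0 h): 250·exp(−0.17329·8) = 62.500 mg/L
Dose 2 (480 mg at t=2 h): 480·exp(−0.17329·6) = 169.706 mg/L
Dose 3 (455 mg at t=4 h): 455·exp(−0.17329·4) = 227.500 mg/L
Dose 4 (60 mg at t=6 h): 60·exp(−0.17329·2) = 42.426 mg/L
C(8) = 62.500 + 169.706 + 227.500 + 42.426 = 502.132 mg/L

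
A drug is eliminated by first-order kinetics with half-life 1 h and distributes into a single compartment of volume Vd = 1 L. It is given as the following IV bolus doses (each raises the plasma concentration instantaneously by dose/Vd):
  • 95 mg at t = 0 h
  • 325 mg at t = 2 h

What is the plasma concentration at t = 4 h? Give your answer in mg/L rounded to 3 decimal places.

k = ln 2 / 1 = 0.69315 per h
Dose 1 (95 mg at t=0 h): 95·exp(−0.69315·4) = 5.938 mg/L
Dose 2 (325 mg at t=2 h): 325·exp(−0.69315·2) = 81.250 mg/L
C(4) = 5.938 + 81.250 = 87.188 mg/L

87.188 mg/L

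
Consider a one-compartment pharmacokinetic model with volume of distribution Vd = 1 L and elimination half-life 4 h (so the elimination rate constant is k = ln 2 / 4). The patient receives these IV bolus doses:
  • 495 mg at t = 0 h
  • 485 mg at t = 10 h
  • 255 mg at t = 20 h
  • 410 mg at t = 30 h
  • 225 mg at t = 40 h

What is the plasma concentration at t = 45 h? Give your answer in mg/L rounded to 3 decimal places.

k = ln 2 / 4 = 0.17329 per h
Dose 1 (495 mg at t=0 h): 495·exp(−0.17329·45) = 0.203 mg/L
Dose 2 (485 mg at t=10 h): 485·exp(−0.17329·35) = 1.126 mg/L
Dose 3 (255 mg at t=20 h): 255·exp(−0.17329·25) = 3.350 mg/L
Dose 4 (410 mg at t=30 h): 410·exp(−0.17329·15) = 30.473 mg/L
Dose 5 (225 mg at t=40 h): 225·exp(−0.17329·5) = 94.601 mg/L
C(45) = 0.203 + 1.126 + 3.350 + 30.473 + 94.601 = 129.754 mg/L

129.754 mg/L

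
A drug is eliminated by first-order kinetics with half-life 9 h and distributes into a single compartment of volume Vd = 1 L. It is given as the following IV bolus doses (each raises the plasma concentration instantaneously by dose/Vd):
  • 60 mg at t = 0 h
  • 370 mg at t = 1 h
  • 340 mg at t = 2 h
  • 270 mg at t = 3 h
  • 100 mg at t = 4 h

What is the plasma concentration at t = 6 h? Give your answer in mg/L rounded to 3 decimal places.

839.422 mg/L

k = ln 2 / 9 = 0.07702 per h
Dose 1 (60 mg at t=0 h): 60·exp(−0.07702·6) = 37.798 mg/L
Dose 2 (370 mg at t=1 h): 370·exp(−0.07702·5) = 251.746 mg/L
Dose 3 (340 mg at t=2 h): 340·exp(−0.07702·4) = 249.855 mg/L
Dose 4 (270 mg at t=3 h): 270·exp(−0.07702·3) = 214.299 mg/L
Dose 5 (100 mg at t=4 h): 100·exp(−0.07702·2) = 85.724 mg/L
C(6) = 37.798 + 251.746 + 249.855 + 214.299 + 85.724 = 839.422 mg/L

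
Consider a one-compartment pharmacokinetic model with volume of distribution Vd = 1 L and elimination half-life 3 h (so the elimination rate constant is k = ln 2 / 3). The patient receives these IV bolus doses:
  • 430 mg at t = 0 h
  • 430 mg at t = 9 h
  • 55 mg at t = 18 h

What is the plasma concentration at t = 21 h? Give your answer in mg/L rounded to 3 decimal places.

57.734 mg/L

k = ln 2 / 3 = 0.23105 per h
Dose 1 (430 mg at t=0 h): 430·exp(−0.23105·21) = 3.359 mg/L
Dose 2 (430 mg at t=9 h): 430·exp(−0.23105·12) = 26.875 mg/L
Dose 3 (55 mg at t=18 h): 55·exp(−0.23105·3) = 27.500 mg/L
C(21) = 3.359 + 26.875 + 27.500 = 57.734 mg/L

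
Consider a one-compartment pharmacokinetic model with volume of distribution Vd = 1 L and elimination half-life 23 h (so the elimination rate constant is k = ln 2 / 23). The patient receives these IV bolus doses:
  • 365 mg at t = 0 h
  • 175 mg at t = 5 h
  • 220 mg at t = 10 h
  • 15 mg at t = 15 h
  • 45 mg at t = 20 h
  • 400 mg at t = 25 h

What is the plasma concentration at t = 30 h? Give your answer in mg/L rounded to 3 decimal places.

737.464 mg/L

k = ln 2 / 23 = 0.03014 per h
Dose 1 (365 mg at t=0 h): 365·exp(−0.03014·30) = 147.790 mg/L
Dose 2 (175 mg at t=5 h): 175·exp(−0.03014·25) = 82.382 mg/L
Dose 3 (220 mg at t=10 h): 220·exp(−0.03014·20) = 120.409 mg/L
Dose 4 (15 mg at t=15 h): 15·exp(−0.03014·15) = 9.545 mg/L
Dose 5 (45 mg at t=20 h): 45·exp(−0.03014·10) = 33.291 mg/L
Dose 6 (400 mg at t=25 h): 400·exp(−0.03014·5) = 344.048 mg/L
C(30) = 147.790 + 82.382 + 120.409 + 9.545 + 33.291 + 344.048 = 737.464 mg/L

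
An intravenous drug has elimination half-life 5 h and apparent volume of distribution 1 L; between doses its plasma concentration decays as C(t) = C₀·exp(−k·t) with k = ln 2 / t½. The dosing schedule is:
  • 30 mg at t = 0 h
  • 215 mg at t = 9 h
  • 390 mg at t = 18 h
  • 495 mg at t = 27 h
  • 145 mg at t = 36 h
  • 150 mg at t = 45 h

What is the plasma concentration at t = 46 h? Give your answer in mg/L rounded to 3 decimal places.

211.735 mg/L

k = ln 2 / 5 = 0.13863 per h
Dose 1 (30 mg at t=0 h): 30·exp(−0.13863·46) = 0.051 mg/L
Dose 2 (215 mg at t=9 h): 215·exp(−0.13863·37) = 1.273 mg/L
Dose 3 (390 mg at t=18 h): 390·exp(−0.13863·28) = 8.041 mg/L
Dose 4 (495 mg at t=27 h): 495·exp(−0.13863·19) = 35.538 mg/L
Dose 5 (145 mg at t=36 h): 145·exp(−0.13863·10) = 36.250 mg/L
Dose 6 (150 mg at t=45 h): 150·exp(−0.13863·1) = 130.583 mg/L
C(46) = 0.051 + 1.273 + 8.041 + 35.538 + 36.250 + 130.583 = 211.735 mg/L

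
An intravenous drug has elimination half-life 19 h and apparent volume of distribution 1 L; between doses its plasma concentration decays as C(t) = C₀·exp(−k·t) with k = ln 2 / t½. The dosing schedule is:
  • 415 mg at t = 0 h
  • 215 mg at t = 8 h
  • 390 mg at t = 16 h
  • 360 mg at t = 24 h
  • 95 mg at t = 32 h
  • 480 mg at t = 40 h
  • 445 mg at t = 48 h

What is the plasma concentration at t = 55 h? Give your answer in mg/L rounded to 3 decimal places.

k = ln 2 / 19 = 0.03648 per h
Dose 1 (415 mg at t=0 h): 415·exp(−0.03648·55) = 55.801 mg/L
Dose 2 (215 mg at t=8 h): 215·exp(−0.03648·47) = 38.707 mg/L
Dose 3 (390 mg at t=16 h): 390·exp(−0.03648·39) = 94.007 mg/L
Dose 4 (360 mg at t=24 h): 360·exp(−0.03648·31) = 116.185 mg/L
Dose 5 (95 mg at t=32 h): 95·exp(−0.03648·23) = 41.051 mg/L
Dose 6 (480 mg at t=40 h): 480·exp(−0.03648·15) = 277.706 mg/L
Dose 7 (445 mg at t=48 h): 445·exp(−0.03648·7) = 344.710 mg/L
C(55) = 55.801 + 38.707 + 94.007 + 116.185 + 41.051 + 277.706 + 344.710 = 968.167 mg/L

968.167 mg/L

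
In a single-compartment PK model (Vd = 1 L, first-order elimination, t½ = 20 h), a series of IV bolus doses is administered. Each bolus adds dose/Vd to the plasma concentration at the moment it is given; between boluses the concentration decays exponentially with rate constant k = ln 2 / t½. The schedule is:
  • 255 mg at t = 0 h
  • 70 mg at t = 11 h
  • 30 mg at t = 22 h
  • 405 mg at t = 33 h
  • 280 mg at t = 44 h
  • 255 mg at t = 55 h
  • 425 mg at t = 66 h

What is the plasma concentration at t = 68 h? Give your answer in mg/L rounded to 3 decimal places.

k = ln 2 / 20 = 0.03466 per h
Dose 1 (255 mg at t=0 h): 255·exp(−0.03466·68) = 24.157 mg/L
Dose 2 (70 mg at t=11 h): 70·exp(−0.03466·57) = 9.709 mg/L
Dose 3 (30 mg at t=22 h): 30·exp(−0.03466·46) = 6.092 mg/L
Dose 4 (405 mg at t=33 h): 405·exp(−0.03466·35) = 120.407 mg/L
Dose 5 (280 mg at t=44 h): 280·exp(−0.03466·24) = 121.877 mg/L
Dose 6 (255 mg at t=55 h): 255·exp(−0.03466·13) = 162.506 mg/L
Dose 7 (425 mg at t=66 h): 425·exp(−0.03466·2) = 396.539 mg/L
C(68) = 24.157 + 9.709 + 6.092 + 120.407 + 121.877 + 162.506 + 396.539 = 841.287 mg/L

841.287 mg/L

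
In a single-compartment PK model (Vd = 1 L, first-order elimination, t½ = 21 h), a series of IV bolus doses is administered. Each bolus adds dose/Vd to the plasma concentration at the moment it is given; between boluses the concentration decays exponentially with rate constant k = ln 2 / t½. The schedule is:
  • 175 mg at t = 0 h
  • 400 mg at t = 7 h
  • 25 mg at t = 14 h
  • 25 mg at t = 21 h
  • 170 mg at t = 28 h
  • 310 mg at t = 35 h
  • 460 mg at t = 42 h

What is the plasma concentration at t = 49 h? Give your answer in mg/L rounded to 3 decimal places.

k = ln 2 / 21 = 0.03301 per h
Dose 1 (175 mg at t=0 h): 175·exp(−0.03301·49) = 34.724 mg/L
Dose 2 (400 mg at t=7 h): 400·exp(−0.03301·42) = 100.000 mg/L
Dose 3 (25 mg at t=14 h): 25·exp(−0.03301·35) = 7.875 mg/L
Dose 4 (25 mg at t=21 h): 25·exp(−0.03301·28) = 9.921 mg/L
Dose 5 (170 mg at t=28 h): 170·exp(−0.03301·21) = 85.000 mg/L
Dose 6 (310 mg at t=35 h): 310·exp(−0.03301·14) = 195.288 mg/L
Dose 7 (460 mg at t=42 h): 460·exp(−0.03301·7) = 365.102 mg/L
C(49) = 34.724 + 100.000 + 7.875 + 9.921 + 85.000 + 195.288 + 365.102 = 797.910 mg/L

797.910 mg/L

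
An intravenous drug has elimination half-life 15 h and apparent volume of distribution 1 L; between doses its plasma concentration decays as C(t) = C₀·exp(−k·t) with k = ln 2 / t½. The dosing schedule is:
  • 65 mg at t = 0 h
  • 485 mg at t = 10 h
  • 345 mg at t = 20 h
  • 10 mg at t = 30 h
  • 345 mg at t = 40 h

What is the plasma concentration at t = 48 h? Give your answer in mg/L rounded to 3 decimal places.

k = ln 2 / 15 = 0.04621 per h
Dose 1 (65 mg at t=0 h): 65·exp(−0.04621·48) = 7.073 mg/L
Dose 2 (485 mg at t=10 h): 485·exp(−0.04621·38) = 83.778 mg/L
Dose 3 (345 mg at t=20 h): 345·exp(−0.04621·28) = 94.601 mg/L
Dose 4 (10 mg at t=30 h): 10·exp(−0.04621·18) = 4.353 mg/L
Dose 5 (345 mg at t=40 h): 345·exp(−0.04621·8) = 238.380 mg/L
C(48) = 7.073 + 83.778 + 94.601 + 4.353 + 238.380 = 428.186 mg/L

428.186 mg/L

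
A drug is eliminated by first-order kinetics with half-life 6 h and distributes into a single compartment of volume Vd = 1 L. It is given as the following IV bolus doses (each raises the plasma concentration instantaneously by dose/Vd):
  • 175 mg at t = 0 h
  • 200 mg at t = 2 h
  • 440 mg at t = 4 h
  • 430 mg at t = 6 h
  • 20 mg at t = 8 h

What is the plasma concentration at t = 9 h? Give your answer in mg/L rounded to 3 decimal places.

719.777 mg/L

k = ln 2 / 6 = 0.11552 per h
Dose 1 (175 mg at t=0 h): 175·exp(−0.11552·9) = 61.872 mg/L
Dose 2 (200 mg at t=2 h): 200·exp(−0.11552·7) = 89.090 mg/L
Dose 3 (440 mg at t=4 h): 440·exp(−0.11552·5) = 246.942 mg/L
Dose 4 (430 mg at t=6 h): 430·exp(−0.11552·3) = 304.056 mg/L
Dose 5 (20 mg at t=8 h): 20·exp(−0.11552·1) = 17.818 mg/L
C(9) = 61.872 + 89.090 + 246.942 + 304.056 + 17.818 = 719.777 mg/L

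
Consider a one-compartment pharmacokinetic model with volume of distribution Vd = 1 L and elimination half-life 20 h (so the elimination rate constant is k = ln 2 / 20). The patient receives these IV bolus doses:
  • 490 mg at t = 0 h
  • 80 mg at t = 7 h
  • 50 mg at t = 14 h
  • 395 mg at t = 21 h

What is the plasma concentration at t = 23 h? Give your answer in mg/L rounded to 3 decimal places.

k = ln 2 / 20 = 0.03466 per h
Dose 1 (490 mg at t=0 h): 490·exp(−0.03466·23) = 220.806 mg/L
Dose 2 (80 mg at t=7 h): 80·exp(−0.03466·16) = 45.948 mg/L
Dose 3 (50 mg at t=14 h): 50·exp(−0.03466·9) = 36.602 mg/L
Dose 4 (395 mg at t=21 h): 395·exp(−0.03466·2) = 368.548 mg/L
C(23) = 220.806 + 45.948 + 36.602 + 368.548 = 671.904 mg/L

671.904 mg/L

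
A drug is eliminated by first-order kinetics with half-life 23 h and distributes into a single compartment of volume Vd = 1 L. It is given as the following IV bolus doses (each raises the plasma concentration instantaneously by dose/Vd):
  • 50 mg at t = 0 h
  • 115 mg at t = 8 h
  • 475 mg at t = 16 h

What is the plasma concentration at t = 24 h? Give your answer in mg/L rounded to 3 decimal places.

k = ln 2 / 23 = 0.03014 per h
Dose 1 (50 mg at t=0 h): 50·exp(−0.03014·24) = 24.258 mg/L
Dose 2 (115 mg at t=8 h): 115·exp(−0.03014·16) = 71.004 mg/L
Dose 3 (475 mg at t=16 h): 475·exp(−0.03014·8) = 373.239 mg/L
C(24) = 24.258 + 71.004 + 373.239 = 468.502 mg/L

468.502 mg/L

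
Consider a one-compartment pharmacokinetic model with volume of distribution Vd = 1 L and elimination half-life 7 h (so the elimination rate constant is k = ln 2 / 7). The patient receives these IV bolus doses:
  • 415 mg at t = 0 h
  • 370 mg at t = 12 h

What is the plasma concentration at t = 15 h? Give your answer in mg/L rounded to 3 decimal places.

k = ln 2 / 7 = 0.09902 per h
Dose 1 (415 mg at t=0 h): 415·exp(−0.09902·15) = 93.969 mg/L
Dose 2 (370 mg at t=12 h): 370·exp(−0.09902·3) = 274.909 mg/L
C(15) = 93.969 + 274.909 = 368.878 mg/L

368.878 mg/L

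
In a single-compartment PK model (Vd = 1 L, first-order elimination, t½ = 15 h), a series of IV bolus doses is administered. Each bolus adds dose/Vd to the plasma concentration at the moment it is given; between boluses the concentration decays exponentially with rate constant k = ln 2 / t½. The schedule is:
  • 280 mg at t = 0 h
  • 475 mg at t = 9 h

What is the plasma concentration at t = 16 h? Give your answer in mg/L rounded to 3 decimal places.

k = ln 2 / 15 = 0.04621 per h
Dose 1 (280 mg at t=0 h): 280·exp(−0.04621·16) = 133.678 mg/L
Dose 2 (475 mg at t=9 h): 475·exp(−0.04621·7) = 343.726 mg/L
C(16) = 133.678 + 343.726 = 477.404 mg/L

477.404 mg/L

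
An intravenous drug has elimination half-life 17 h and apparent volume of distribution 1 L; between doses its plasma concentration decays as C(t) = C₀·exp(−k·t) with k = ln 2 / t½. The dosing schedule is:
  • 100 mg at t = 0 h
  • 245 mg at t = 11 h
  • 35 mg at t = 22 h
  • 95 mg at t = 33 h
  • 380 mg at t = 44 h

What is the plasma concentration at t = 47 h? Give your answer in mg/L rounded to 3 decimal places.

473.726 mg/L

k = ln 2 / 17 = 0.04077 per h
Dose 1 (100 mg at t=0 h): 100·exp(−0.04077·47) = 14.714 mg/L
Dose 2 (245 mg at t=11 h): 245·exp(−0.04077·36) = 56.453 mg/L
Dose 3 (35 mg at t=22 h): 35·exp(−0.04077·25) = 12.629 mg/L
Dose 4 (95 mg at t=33 h): 95·exp(−0.04077·14) = 53.680 mg/L
Dose 5 (380 mg at t=44 h): 380·exp(−0.04077·3) = 336.249 mg/L
C(47) = 14.714 + 56.453 + 12.629 + 53.680 + 336.249 = 473.726 mg/L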